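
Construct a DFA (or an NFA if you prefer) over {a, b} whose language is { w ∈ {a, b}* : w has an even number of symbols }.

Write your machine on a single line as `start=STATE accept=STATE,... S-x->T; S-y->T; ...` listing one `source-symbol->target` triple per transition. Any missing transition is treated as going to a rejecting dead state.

start=q0; accept=q0; q0-a->q1; q0-b->q1; q1-a->q0; q1-b->q0

Only the length mod 2 matters, so use a 2-cycle: from any state, every input symbol moves to the next state, wrapping q1 back to q0. Mark q0 accepting.
A 2-state machine:
        a   b  
>* q0   q1  q1 
   q1   q0  q0 
(> = start, * = accepting)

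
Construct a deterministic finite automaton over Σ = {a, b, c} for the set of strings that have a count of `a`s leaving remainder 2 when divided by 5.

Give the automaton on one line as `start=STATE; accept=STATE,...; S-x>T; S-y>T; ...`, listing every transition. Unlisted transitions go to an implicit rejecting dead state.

start=q0; accept=q2; q0-a>q1; q0-b>q0; q0-c>q0; q1-a>q2; q1-b>q1; q1-c>q1; q2-a>q3; q2-b>q2; q2-c>q2; q3-a>q4; q3-b>q3; q3-c>q3; q4-a>q0; q4-b>q4; q4-c>q4

Keep the running count of `a`s modulo 5: each `a` advances along the cycle q0 → q1 → q2 → q3 → q4 → q0 while other symbols loop. Accept at q2.
With 5 states:
        a   b   c  
>  q0   q1  q0  q0 
   q1   q2  q1  q1 
 * q2   q3  q2  q2 
   q3   q4  q3  q3 
   q4   q0  q4  q4 
(> = start, * = accepting)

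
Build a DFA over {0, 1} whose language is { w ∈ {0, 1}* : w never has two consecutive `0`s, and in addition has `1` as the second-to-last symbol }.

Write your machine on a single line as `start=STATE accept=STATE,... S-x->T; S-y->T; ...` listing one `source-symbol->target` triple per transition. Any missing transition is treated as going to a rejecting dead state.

start=S0; accept=S5,S6; S0-0->S1; S0-1->S2; S1-0->S3; S1-1->S4; S2-0->S5; S2-1->S6; S3-0->S3; S3-1->S7; S4-0->S5; S4-1->S6; S5-0->S3; S5-1->S4; S6-0->S5; S6-1->S6; S7-0->S8; S7-1->S9; S8-0->S3; S8-1->S7; S9-0->S8; S9-1->S9

Build one automaton per condition and run them in lockstep. The first has 3 states tracking partial matches of the forbidden pattern `00`; the second has 7 states tracking the last 2 symbols read. A product state is a pair (one from each), accepting exactly when both do.
A 10-state machine:
        0   1  
>  S0   S1  S2 
   S1   S3  S4 
   S2   S5  S6 
   S3   S3  S7 
   S4   S5  S6 
 * S5   S3  S4 
 * S6   S5  S6 
   S7   S8  S9 
   S8   S3  S7 
   S9   S8  S9 
(> = start, * = accepting)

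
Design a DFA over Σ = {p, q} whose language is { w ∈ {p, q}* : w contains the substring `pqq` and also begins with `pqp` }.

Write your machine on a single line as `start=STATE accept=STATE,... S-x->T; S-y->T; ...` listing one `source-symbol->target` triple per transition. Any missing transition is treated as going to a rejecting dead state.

start=s0; accept=s6; s0-p->s1; s0-q->s2; s1-p->s2; s1-q->s3; s2-p->s2; s2-q->s2; s3-p->s4; s3-q->s2; s4-p->s4; s4-q->s5; s5-p->s4; s5-q->s6; s6-p->s6; s6-q->s6

Build one automaton per condition and run them in lockstep. One (4 states) tracks whether and how much of `pqq` has been seen; the other (5 states) tracks whether the input so far still matches the prefix `pqp`. Each combined state is a pair, one component from each; accept when both components accept. Equivalent product states are then merged.
With 7 states:
        p   q  
>  s0   s1  s2 
   s1   s2  s3 
   s2   s2  s2 
   s3   s4  s2 
   s4   s4  s5 
   s5   s4  s6 
 * s6   s6  s6 
(> = start, * = accepting)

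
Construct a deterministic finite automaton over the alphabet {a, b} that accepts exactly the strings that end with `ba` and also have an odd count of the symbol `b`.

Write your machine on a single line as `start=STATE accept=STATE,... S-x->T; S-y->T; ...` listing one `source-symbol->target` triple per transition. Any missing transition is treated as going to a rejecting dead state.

Handle the two conditions separately and then intersect. The first has 3 states tracking how much of the suffix `ba` has currently been matched; the second has 2 states tracking the count of `b`s modulo 2. A product state is a pair (one from each), accepting exactly when both do. Equivalent product states are then merged.
With 4 states:
        a   b  
>  q0   q0  q1 
   q1   q2  q0 
 * q2   q3  q0 
   q3   q3  q0 
(> = start, * = accepting)

start=q0; accept=q2; q0-a->q0; q0-b->q1; q1-a->q2; q1-b->q0; q2-a->q3; q2-b->q0; q3-a->q3; q3-b->q0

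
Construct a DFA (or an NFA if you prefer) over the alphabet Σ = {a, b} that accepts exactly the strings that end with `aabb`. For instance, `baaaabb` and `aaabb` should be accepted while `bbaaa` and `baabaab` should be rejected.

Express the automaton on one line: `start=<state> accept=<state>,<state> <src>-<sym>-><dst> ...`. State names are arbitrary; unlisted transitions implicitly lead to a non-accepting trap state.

start=S0 accept=S4 S0-a->S1 S0-b->S0 S1-a->S2 S1-b->S0 S2-a->S2 S2-b->S3 S3-a->S1 S3-b->S4 S4-a->S1 S4-b->S0

Remember how much of `aabb` the current input suffix matches. State S0 means no match yet; S1 means the last symbol is `a`; S2 means the last 2 symbols are `aa`; S3 means the last 3 symbols are `aab`; S4 means the last 4 symbols are `aabb`. Only S4 accepts. On a mismatch, fall back to the longest proper suffix that is still a prefix of `aabb`.
With 5 states:
        a   b  
>  S0   S1  S0 
   S1   S2  S0 
   S2   S2  S3 
   S3   S1  S4 
 * S4   S1  S0 
(> = start, * = accepting)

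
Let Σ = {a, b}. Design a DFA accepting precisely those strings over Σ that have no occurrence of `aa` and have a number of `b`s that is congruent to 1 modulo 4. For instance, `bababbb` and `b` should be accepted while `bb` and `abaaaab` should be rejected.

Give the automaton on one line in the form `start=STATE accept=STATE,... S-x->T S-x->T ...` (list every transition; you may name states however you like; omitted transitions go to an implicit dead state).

Run two small machines in parallel and take their product. The first has 3 states tracking partial matches of the forbidden pattern `aa`; the second has 4 states tracking the count of `b`s modulo 4. A product state is a pair (one from each), accepting exactly when both do.
With 12 states:
          a    b  
>  q0     q1   q2 
   q1     q3   q2 
 * q2     q4   q5 
   q3     q3   q6 
 * q4     q6   q5 
   q5     q7   q8 
   q6     q6   q9 
   q7     q9   q8 
   q8    q10   q0 
   q9     q9  q11 
   q10   q11   q0 
   q11   q11   q3 
(> = start, * = accepting)

start=q0 accept=q2,q4 q0-a->q1 q0-b->q2 q1-a->q3 q1-b->q2 q2-a->q4 q2-b->q5 q3-a->q3 q3-b->q6 q4-a->q6 q4-b->q5 q5-a->q7 q5-b->q8 q6-a->q6 q6-b->q9 q7-a->q9 q7-b->q8 q8-a->q10 q8-b->q0 q9-a->q9 q9-b->q11 q10-a->q11 q10-b->q0 q11-a->q11 q11-b->q3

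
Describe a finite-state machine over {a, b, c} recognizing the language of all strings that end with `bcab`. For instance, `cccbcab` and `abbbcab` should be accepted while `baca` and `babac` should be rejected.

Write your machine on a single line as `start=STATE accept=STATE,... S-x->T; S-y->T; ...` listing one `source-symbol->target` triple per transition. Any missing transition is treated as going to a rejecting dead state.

start=q0; accept=q4; q0-a->q0; q0-b->q1; q0-c->q0; q1-a->q0; q1-b->q1; q1-c->q2; q2-a->q3; q2-b->q1; q2-c->q0; q3-a->q0; q3-b->q4; q3-c->q0; q4-a->q0; q4-b->q1; q4-c->q2

Remember how much of `bcab` the current input suffix matches. State q0 means no match yet; q1 means the last symbol is `b`; q2 means the last 2 symbols are `bc`; q3 means the last 3 symbols are `bca`; q4 means the last 4 symbols are `bcab`. Only q4 accepts. On a mismatch, fall back to the longest proper suffix that is still a prefix of `bcab`.
        a   b   c  
>  q0   q0  q1  q0 
   q1   q0  q1  q2 
   q2   q3  q1  q0 
   q3   q0  q4  q0 
 * q4   q0  q1  q2 
(> = start, * = accepting)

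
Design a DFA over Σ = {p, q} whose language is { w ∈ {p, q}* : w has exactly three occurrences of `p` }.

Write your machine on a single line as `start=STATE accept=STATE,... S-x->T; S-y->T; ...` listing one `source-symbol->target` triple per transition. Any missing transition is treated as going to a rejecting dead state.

Only the number of `p`s matters, and only up to 4. Make a chain s0 → s1 → s2 → s3 → s4 advanced by each `p` (with s4 absorbing); every other symbol self-loops. The accepting set is {s3}.
With 5 states:
        p   q  
>  s0   s1  s0 
   s1   s2  s1 
   s2   s3  s2 
 * s3   s4  s3 
   s4   s4  s4 
(> = start, * = accepting)

start=s0; accept=s3; s0-p->s1; s0-q->s0; s1-p->s2; s1-q->s1; s2-p->s3; s2-q->s2; s3-p->s4; s3-q->s3; s4-p->s4; s4-q->s4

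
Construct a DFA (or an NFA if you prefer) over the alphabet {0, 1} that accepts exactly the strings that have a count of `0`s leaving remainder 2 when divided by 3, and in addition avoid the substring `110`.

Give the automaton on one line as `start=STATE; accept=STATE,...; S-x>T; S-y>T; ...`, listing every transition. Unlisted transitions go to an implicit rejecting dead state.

start=q0; accept=q3,q6,q7; q0-0>q1; q0-1>q2; q1-0>q3; q1-1>q4; q2-0>q1; q2-1>q5; q3-0>q0; q3-1>q6; q4-0>q3; q4-1>q5; q5-0>q5; q5-1>q5; q6-0>q0; q6-1>q7; q7-0>q5; q7-1>q7

Build one automaton per condition and run them in lockstep. One (3 states) tracks the count of `0`s modulo 3; the other (4 states) tracks partial matches of the forbidden pattern `110`. Each combined state is a pair, one component from each; accept when both components accept. Equivalent product states are then merged.
8 states suffice.
        0   1  
>  q0   q1  q2 
   q1   q3  q4 
   q2   q1  q5 
 * q3   q0  q6 
   q4   q3  q5 
   q5   q5  q5 
 * q6   q0  q7 
 * q7   q5  q7 
(> = start, * = accepting)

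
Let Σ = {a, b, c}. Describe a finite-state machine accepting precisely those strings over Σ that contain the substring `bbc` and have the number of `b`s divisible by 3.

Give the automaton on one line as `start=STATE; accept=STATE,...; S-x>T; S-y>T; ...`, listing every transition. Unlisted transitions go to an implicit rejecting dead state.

Handle the two conditions separately and then intersect. The first has 4 states tracking whether and how much of `bbc` has been seen; the second has 3 states tracking the count of `b`s modulo 3. A product state is a pair (one from each), accepting exactly when both do.
A 12-state machine:
          a    b    c  
>  s0     s0   s1   s0 
   s1     s2   s3   s2 
   s2     s2   s4   s2 
   s3     s5   s6   s7 
   s4     s5   s6   s5 
   s5     s5   s8   s5 
   s6     s0   s9  s10 
   s7     s7  s10   s7 
   s8     s0   s9   s0 
   s9     s2   s3  s11 
 * s10   s10  s11  s10 
   s11   s11   s7  s11 
(> = start, * = accepting)

start=s0; accept=s10; s0-a>s0; s0-b>s1; s0-c>s0; s1-a>s2; s1-b>s3; s1-c>s2; s2-a>s2; s2-b>s4; s2-c>s2; s3-a>s5; s3-b>s6; s3-c>s7; s4-a>s5; s4-b>s6; s4-c>s5; s5-a>s5; s5-b>s8; s5-c>s5; s6-a>s0; s6-b>s9; s6-c>s10; s7-a>s7; s7-b>s10; s7-c>s7; s8-a>s0; s8-b>s9; s8-c>s0; s9-a>s2; s9-b>s3; s9-c>s11; s10-a>s10; s10-b>s11; s10-c>s10; s11-a>s11; s11-b>s7; s11-c>s11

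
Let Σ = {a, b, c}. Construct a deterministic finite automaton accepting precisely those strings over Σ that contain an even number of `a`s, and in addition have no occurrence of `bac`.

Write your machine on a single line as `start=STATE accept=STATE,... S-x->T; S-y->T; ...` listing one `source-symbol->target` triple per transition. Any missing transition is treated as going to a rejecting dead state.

Handle the two conditions separately and then intersect. The first has 2 states tracking the count of `a`s modulo 2; the second has 4 states tracking partial matches of the forbidden pattern `bac`. A product state is a pair (one from each), accepting exactly when both do.
With 8 states:
        a   b   c  
>* S0   S1  S2  S0 
   S1   S0  S3  S1 
 * S2   S4  S2  S0 
   S3   S5  S3  S1 
   S4   S0  S3  S6 
 * S5   S1  S2  S7 
   S6   S7  S6  S6 
   S7   S6  S7  S7 
(> = start, * = accepting)

start=S0; accept=S0,S2,S5; S0-a->S1; S0-b->S2; S0-c->S0; S1-a->S0; S1-b->S3; S1-c->S1; S2-a->S4; S2-b->S2; S2-c->S0; S3-a->S5; S3-b->S3; S3-c->S1; S4-a->S0; S4-b->S3; S4-c->S6; S5-a->S1; S5-b->S2; S5-c->S7; S6-a->S7; S6-b->S6; S6-c->S6; S7-a->S6; S7-b->S7; S7-c->S7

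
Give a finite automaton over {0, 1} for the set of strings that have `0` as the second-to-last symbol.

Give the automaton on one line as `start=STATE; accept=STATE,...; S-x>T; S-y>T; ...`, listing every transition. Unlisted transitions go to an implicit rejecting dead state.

start=q0; accept=q3,q4; q0-0>q1; q0-1>q2; q1-0>q3; q1-1>q4; q2-0>q5; q2-1>q6; q3-0>q3; q3-1>q4; q4-0>q5; q4-1>q6; q5-0>q3; q5-1>q4; q6-0>q5; q6-1>q6

A DFA must remember the last 2 symbols (since which symbol is second-to-last isn't known until the input ends). Use one state per possible window of the last ≤2 symbols; accept from those whose window starts with `0`.
        0   1  
>  q0   q1  q2 
   q1   q3  q4 
   q2   q5  q6 
 * q3   q3  q4 
 * q4   q5  q6 
   q5   q3  q4 
   q6   q5  q6 
(> = start, * = accepting)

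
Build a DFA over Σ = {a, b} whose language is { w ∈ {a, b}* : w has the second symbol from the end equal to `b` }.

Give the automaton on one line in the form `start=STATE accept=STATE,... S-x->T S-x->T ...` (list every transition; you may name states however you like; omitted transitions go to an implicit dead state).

A DFA must remember the last 2 symbols (since which symbol is second-to-last isn't known until the input ends). Use one state per possible window of the last ≤2 symbols; accept from those whose window starts with `b`.
7 states suffice.
        a   b  
>  S0   S1  S2 
   S1   S3  S4 
   S2   S5  S6 
   S3   S3  S4 
   S4   S5  S6 
 * S5   S3  S4 
 * S6   S5  S6 
(> = start, * = accepting)

start=S0 accept=S5,S6 S0-a->S1 S0-b->S2 S1-a->S3 S1-b->S4 S2-a->S5 S2-b->S6 S3-a->S3 S3-b->S4 S4-a->S5 S4-b->S6 S5-a->S3 S5-b->S4 S6-a->S5 S6-b->S6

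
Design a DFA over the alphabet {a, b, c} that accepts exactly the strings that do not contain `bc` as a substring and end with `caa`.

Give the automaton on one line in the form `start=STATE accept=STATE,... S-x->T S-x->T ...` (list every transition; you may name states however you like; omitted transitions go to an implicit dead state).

start=q0 accept=q7 q0-a->q0 q0-b->q1 q0-c->q2 q1-a->q0 q1-b->q1 q1-c->q3 q2-a->q4 q2-b->q1 q2-c->q2 q3-a->q5 q3-b->q6 q3-c->q3 q4-a->q7 q4-b->q1 q4-c->q2 q5-a->q8 q5-b->q6 q5-c->q3 q6-a->q6 q6-b->q6 q6-c->q3 q7-a->q0 q7-b->q1 q7-c->q2 q8-a->q6 q8-b->q6 q8-c->q3

Handle the two conditions separately and then intersect. The first has 3 states tracking partial matches of the forbidden pattern `bc`; the second has 4 states tracking how much of the suffix `caa` has currently been matched. A product state is a pair (one from each), accepting exactly when both do.
        a   b   c  
>  q0   q0  q1  q2 
   q1   q0  q1  q3 
   q2   q4  q1  q2 
   q3   q5  q6  q3 
   q4   q7  q1  q2 
   q5   q8  q6  q3 
   q6   q6  q6  q3 
 * q7   q0  q1  q2 
   q8   q6  q6  q3 
(> = start, * = accepting)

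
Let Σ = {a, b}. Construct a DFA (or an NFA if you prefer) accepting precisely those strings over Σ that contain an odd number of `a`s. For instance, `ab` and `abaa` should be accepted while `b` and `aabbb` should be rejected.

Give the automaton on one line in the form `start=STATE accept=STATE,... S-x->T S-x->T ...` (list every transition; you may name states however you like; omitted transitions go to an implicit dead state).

start=s0 accept=s1 s0-a->s1 s0-b->s0 s1-a->s0 s1-b->s1

Keep the running count of `a`s modulo 2: each `a` advances along the cycle s0 → s1 → s0 while other symbols loop. Accept at s1.
With 2 states:
        a   b  
>  s0   s1  s0 
 * s1   s0  s1 
(> = start, * = accepting)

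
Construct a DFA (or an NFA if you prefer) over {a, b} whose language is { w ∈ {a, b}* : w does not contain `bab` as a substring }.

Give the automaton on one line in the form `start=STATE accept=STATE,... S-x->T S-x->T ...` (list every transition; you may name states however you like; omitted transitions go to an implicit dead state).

Track partial matches of the forbidden pattern `bab`. State q3 is a dead state reached once `bab` has occurred; every other state accepts. q0 means no part of `bab` is currently matched.
With 4 states:
        a   b  
>* q0   q0  q1 
 * q1   q2  q1 
 * q2   q0  q3 
   q3   q3  q3 
(> = start, * = accepting)

start=q0 accept=q0,q1,q2 q0-a->q0 q0-b->q1 q1-a->q2 q1-b->q1 q2-a->q0 q2-b->q3 q3-a->q3 q3-b->q3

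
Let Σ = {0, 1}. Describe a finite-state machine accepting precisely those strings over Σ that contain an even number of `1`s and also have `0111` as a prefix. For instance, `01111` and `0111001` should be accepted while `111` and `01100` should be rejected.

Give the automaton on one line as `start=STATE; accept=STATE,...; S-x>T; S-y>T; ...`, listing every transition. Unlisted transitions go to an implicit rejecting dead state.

start=q0; accept=q6; q0-0>q1; q0-1>q2; q1-0>q2; q1-1>q3; q2-0>q2; q2-1>q2; q3-0>q2; q3-1>q4; q4-0>q2; q4-1>q5; q5-0>q5; q5-1>q6; q6-0>q6; q6-1>q5

Handle the two conditions separately and then intersect. One (2 states) tracks the count of `1`s modulo 2; the other (6 states) tracks whether the input so far still matches the prefix `0111`. Each combined state is a pair, one component from each; accept when both components accept. After merging equivalent states the machine shrinks.
With 7 states:
        0   1  
>  q0   q1  q2 
   q1   q2  q3 
   q2   q2  q2 
   q3   q2  q4 
   q4   q2  q5 
   q5   q5  q6 
 * q6   q6  q5 
(> = start, * = accepting)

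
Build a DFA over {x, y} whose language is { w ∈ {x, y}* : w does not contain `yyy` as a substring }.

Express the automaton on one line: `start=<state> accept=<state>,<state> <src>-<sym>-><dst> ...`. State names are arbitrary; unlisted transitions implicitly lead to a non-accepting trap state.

start=S0 accept=S0,S1,S2 S0-x->S0 S0-y->S1 S1-x->S0 S1-y->S2 S2-x->S0 S2-y->S3 S3-x->S3 S3-y->S3

This is the complement of 'contains `yyy`'. Use the same substring-matching states — S0 through S3 holding how much of `yyy` has just been matched — but flip the accepting set: everything except the trap S3 accepts.
4 states suffice.
        x   y  
>* S0   S0  S1 
 * S1   S0  S2 
 * S2   S0  S3 
   S3   S3  S3 
(> = start, * = accepting)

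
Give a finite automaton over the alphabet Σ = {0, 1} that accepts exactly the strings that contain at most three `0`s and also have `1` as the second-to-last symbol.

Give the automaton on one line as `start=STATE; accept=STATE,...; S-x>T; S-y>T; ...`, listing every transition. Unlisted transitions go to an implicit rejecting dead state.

Handle the two conditions separately and then intersect. One (5 states) tracks the count of `0`s, saturating at 4; the other (7 states) tracks the last 2 symbols read. Each combined state is a pair, one component from each; accept when both components accept.
          0    1  
>  q0     q1   q2 
   q1     q3   q4 
   q2     q5   q6 
   q3     q7   q8 
   q4     q9  q10 
 * q5     q3   q4 
 * q6     q5   q6 
   q7    q11  q12 
   q8    q13  q14 
 * q9     q7   q8 
 * q10    q9  q10 
   q11   q11  q15 
   q12   q16  q17 
 * q13   q11  q12 
 * q14   q13  q14 
   q15   q16  q18 
   q16   q11  q15 
 * q17   q16  q17 
   q18   q16  q18 
(> = start, * = accepting)

start=q0; accept=q5,q6,q9,q10,q13,q14,q17; q0-0>q1; q0-1>q2; q1-0>q3; q1-1>q4; q2-0>q5; q2-1>q6; q3-0>q7; q3-1>q8; q4-0>q9; q4-1>q10; q5-0>q3; q5-1>q4; q6-0>q5; q6-1>q6; q7-0>q11; q7-1>q12; q8-0>q13; q8-1>q14; q9-0>q7; q9-1>q8; q10-0>q9; q10-1>q10; q11-0>q11; q11-1>q15; q12-0>q16; q12-1>q17; q13-0>q11; q13-1>q12; q14-0>q13; q14-1>q14; q15-0>q16; q15-1>q18; q16-0>q11; q16-1>q15; q17-0>q16; q17-1>q17; q18-0>q16; q18-1>q18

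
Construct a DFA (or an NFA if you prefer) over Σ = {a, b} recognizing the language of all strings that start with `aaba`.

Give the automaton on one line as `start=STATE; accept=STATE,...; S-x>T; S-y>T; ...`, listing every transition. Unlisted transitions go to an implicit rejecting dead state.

start=q0; accept=q4; q0-a>q1; q0-b>q5; q1-a>q2; q1-b>q5; q2-a>q5; q2-b>q3; q3-a>q4; q3-b>q5; q4-a>q4; q4-b>q4; q5-a>q5; q5-b>q5

Walk along `aaba` while the input agrees: from q0 take `a` to q1, and so on. Any deviation drops to the rejecting sink q5. Once q4 is reached the prefix is confirmed and every continuation is accepted.
A 6-state machine:
        a   b  
>  q0   q1  q5 
   q1   q2  q5 
   q2   q5  q3 
   q3   q4  q5 
 * q4   q4  q4 
   q5   q5  q5 
(> = start, * = accepting)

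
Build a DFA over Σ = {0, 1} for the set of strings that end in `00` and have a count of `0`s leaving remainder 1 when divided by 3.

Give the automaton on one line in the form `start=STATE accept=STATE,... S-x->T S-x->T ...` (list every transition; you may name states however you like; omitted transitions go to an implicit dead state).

start=q0 accept=q4 q0-0->q1 q0-1->q0 q1-0->q2 q1-1->q1 q2-0->q3 q2-1->q2 q3-0->q4 q3-1->q0 q4-0->q2 q4-1->q1

Handle the two conditions separately and then intersect. The first has 3 states tracking how much of the suffix `00` has currently been matched; the second has 3 states tracking the count of `0`s modulo 3. A product state is a pair (one from each), accepting exactly when both do. Equivalent product states are then merged.
5 states suffice.
        0   1  
>  q0   q1  q0 
   q1   q2  q1 
   q2   q3  q2 
   q3   q4  q0 
 * q4   q2  q1 
(> = start, * = accepting)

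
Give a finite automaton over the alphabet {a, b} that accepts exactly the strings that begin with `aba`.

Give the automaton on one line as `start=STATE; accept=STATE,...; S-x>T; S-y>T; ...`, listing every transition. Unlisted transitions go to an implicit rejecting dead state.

start=S0; accept=S3; S0-a>S1; S0-b>S4; S1-a>S4; S1-b>S2; S2-a>S3; S2-b>S4; S3-a>S3; S3-b>S3; S4-a>S4; S4-b>S4

Walk along `aba` while the input agrees: from S0 take `a` to S1, and so on. Any deviation drops to the rejecting sink S4. Once S3 is reached the prefix is confirmed and every continuation is accepted.
A 5-state machine:
        a   b  
>  S0   S1  S4 
   S1   S4  S2 
   S2   S3  S4 
 * S3   S3  S3 
   S4   S4  S4 
(> = start, * = accepting)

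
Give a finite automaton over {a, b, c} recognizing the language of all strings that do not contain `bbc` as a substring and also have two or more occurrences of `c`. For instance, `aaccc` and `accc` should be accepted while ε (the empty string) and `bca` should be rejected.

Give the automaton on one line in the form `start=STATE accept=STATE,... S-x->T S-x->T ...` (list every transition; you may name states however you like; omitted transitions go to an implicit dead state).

Run two small machines in parallel and take their product. One (4 states) tracks partial matches of the forbidden pattern `bbc`; the other (4 states) tracks the count of `c`s, saturating at 3. Each combined state is a pair, one component from each; accept when both components accept.
          a    b    c  
>  q0     q0   q1   q2 
   q1     q0   q3   q2 
   q2     q2   q4   q5 
   q3     q0   q3   q6 
   q4     q2   q7   q5 
 * q5     q5   q8   q9 
   q6     q6   q6  q10 
   q7     q2   q7  q10 
 * q8     q5  q11   q9 
 * q9     q9  q12   q9 
   q10   q10  q10  q13 
 * q11    q5  q11  q13 
 * q12    q9  q14   q9 
   q13   q13  q13  q13 
 * q14    q9  q14  q13 
(> = start, * = accepting)

start=q0 accept=q5,q8,q9,q11,q12,q14 q0-a->q0 q0-b->q1 q0-c->q2 q1-a->q0 q1-b->q3 q1-c->q2 q2-a->q2 q2-b->q4 q2-c->q5 q3-a->q0 q3-b->q3 q3-c->q6 q4-a->q2 q4-b->q7 q4-c->q5 q5-a->q5 q5-b->q8 q5-c->q9 q6-a->q6 q6-b->q6 q6-c->q10 q7-a->q2 q7-b->q7 q7-c->q10 q8-a->q5 q8-b->q11 q8-c->q9 q9-a->q9 q9-b->q12 q9-c->q9 q10-a->q10 q10-b->q10 q10-c->q13 q11-a->q5 q11-b->q11 q11-c->q13 q12-a->q9 q12-b->q14 q12-c->q9 q13-a->q13 q13-b->q13 q13-c->q13 q14-a->q9 q14-b->q14 q14-c->q13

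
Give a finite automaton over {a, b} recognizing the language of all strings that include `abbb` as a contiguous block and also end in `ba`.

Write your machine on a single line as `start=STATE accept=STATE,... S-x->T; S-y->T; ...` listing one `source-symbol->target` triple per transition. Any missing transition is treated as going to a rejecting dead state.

Handle the two conditions separately and then intersect. One (5 states) tracks whether and how much of `abbb` has been seen; the other (3 states) tracks how much of the suffix `ba` has currently been matched. Each combined state is a pair, one component from each; accept when both components accept. After merging equivalent states the machine shrinks.
7 states suffice.
        a   b  
>  S0   S1  S0 
   S1   S1  S2 
   S2   S1  S3 
   S3   S1  S4 
   S4   S5  S4 
 * S5   S6  S4 
   S6   S6  S4 
(> = start, * = accepting)

start=S0; accept=S5; S0-a->S1; S0-b->S0; S1-a->S1; S1-b->S2; S2-a->S1; S2-b->S3; S3-a->S1; S3-b->S4; S4-a->S5; S4-b->S4; S5-a->S6; S5-b->S4; S6-a->S6; S6-b->S4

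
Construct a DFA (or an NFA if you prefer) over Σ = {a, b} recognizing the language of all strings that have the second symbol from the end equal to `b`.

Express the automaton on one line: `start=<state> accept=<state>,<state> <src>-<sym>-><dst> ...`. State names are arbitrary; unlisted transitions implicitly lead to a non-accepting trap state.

A DFA must remember the last 2 symbols (since which symbol is second-to-last isn't known until the input ends). Use one state per possible window of the last ≤2 symbols; accept from those whose window starts with `b`.
        a   b  
>  q0   q1  q2 
   q1   q3  q4 
   q2   q5  q6 
   q3   q3  q4 
   q4   q5  q6 
 * q5   q3  q4 
 * q6   q5  q6 
(> = start, * = accepting)

start=q0 accept=q5,q6 q0-a->q1 q0-b->q2 q1-a->q3 q1-b->q4 q2-a->q5 q2-b->q6 q3-a->q3 q3-b->q4 q4-a->q5 q4-b->q6 q5-a->q3 q5-b->q4 q6-a->q5 q6-b->q6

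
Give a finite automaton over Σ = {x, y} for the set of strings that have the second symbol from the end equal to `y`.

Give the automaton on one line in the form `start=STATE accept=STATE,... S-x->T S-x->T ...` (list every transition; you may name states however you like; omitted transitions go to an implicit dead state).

start=s0 accept=s5,s6 s0-x->s1 s0-y->s2 s1-x->s3 s1-y->s4 s2-x->s5 s2-y->s6 s3-x->s3 s3-y->s4 s4-x->s5 s4-y->s6 s5-x->s3 s5-y->s4 s6-x->s5 s6-y->s6

A DFA must remember the last 2 symbols (since which symbol is second-to-last isn't known until the input ends). Use one state per possible window of the last ≤2 symbols; accept from those whose window starts with `y`.
        x   y  
>  s0   s1  s2 
   s1   s3  s4 
   s2   s5  s6 
   s3   s3  s4 
   s4   s5  s6 
 * s5   s3  s4 
 * s6   s5  s6 
(> = start, * = accepting)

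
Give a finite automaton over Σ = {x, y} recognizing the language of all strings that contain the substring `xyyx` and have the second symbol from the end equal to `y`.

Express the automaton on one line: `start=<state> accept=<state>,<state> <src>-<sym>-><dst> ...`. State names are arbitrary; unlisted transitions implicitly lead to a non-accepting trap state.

Build one automaton per condition and run them in lockstep. One (5 states) tracks whether and how much of `xyyx` has been seen; the other (7 states) tracks the last 2 symbols read. Each combined state is a pair, one component from each; accept when both components accept. Minimizing collapses redundant product states.
        x   y  
>  s0   s1  s0 
   s1   s1  s2 
   s2   s1  s3 
   s3   s4  s0 
 * s4   s5  s6 
   s5   s5  s6 
   s6   s4  s7 
 * s7   s4  s7 
(> = start, * = accepting)

start=s0 accept=s4,s7 s0-x->s1 s0-y->s0 s1-x->s1 s1-y->s2 s2-x->s1 s2-y->s3 s3-x->s4 s3-y->s0 s4-x->s5 s4-y->s6 s5-x->s5 s5-y->s6 s6-x->s4 s6-y->s7 s7-x->s4 s7-y->s7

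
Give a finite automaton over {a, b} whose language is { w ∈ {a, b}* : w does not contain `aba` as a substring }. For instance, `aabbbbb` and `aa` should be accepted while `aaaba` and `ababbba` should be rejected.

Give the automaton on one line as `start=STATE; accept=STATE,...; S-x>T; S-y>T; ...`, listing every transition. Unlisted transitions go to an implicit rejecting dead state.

start=q0; accept=q0,q1,q2; q0-a>q1; q0-b>q0; q1-a>q1; q1-b>q2; q2-a>q3; q2-b>q0; q3-a>q3; q3-b>q3

This is the complement of 'contains `aba`'. Use the same substring-matching states — q0 through q3 holding how much of `aba` has just been matched — but flip the accepting set: everything except the trap q3 accepts.
With 4 states:
        a   b  
>* q0   q1  q0 
 * q1   q1  q2 
 * q2   q3  q0 
   q3   q3  q3 
(> = start, * = accepting)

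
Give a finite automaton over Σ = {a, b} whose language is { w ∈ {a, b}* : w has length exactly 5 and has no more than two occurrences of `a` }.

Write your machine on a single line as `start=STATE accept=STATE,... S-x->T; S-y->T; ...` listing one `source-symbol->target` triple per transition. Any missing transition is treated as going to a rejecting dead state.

start=S0; accept=S12; S0-a->S1; S0-b->S2; S1-a->S3; S1-b->S4; S2-a->S4; S2-b->S5; S3-a->S6; S3-b->S7; S4-a->S7; S4-b->S8; S5-a->S8; S5-b->S9; S6-a->S6; S6-b->S6; S7-a->S6; S7-b->S10; S8-a->S10; S8-b->S11; S9-a->S11; S9-b->S11; S10-a->S6; S10-b->S12; S11-a->S12; S11-b->S12; S12-a->S6; S12-b->S6

Build one automaton per condition and run them in lockstep. One (7 states) tracks the input length, saturating at 6; the other (4 states) tracks the count of `a`s, saturating at 3. Each combined state is a pair, one component from each; accept when both components accept. Equivalent product states are then merged.
13 states suffice.
          a    b  
>  S0     S1   S2 
   S1     S3   S4 
   S2     S4   S5 
   S3     S6   S7 
   S4     S7   S8 
   S5     S8   S9 
   S6     S6   S6 
   S7     S6  S10 
   S8    S10  S11 
   S9    S11  S11 
   S10    S6  S12 
   S11   S12  S12 
 * S12    S6   S6 
(> = start, * = accepting)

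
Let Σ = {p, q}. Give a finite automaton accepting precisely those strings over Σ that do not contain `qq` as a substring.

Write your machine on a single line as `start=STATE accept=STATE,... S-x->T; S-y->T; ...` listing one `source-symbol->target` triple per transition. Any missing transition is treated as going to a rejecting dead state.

This is the complement of 'contains `qq`'. Use the same substring-matching states — S0 through S2 holding how much of `qq` has just been matched — but flip the accepting set: everything except the trap S2 accepts.
With 3 states:
        p   q  
>* S0   S0  S1 
 * S1   S0  S2 
   S2   S2  S2 
(> = start, * = accepting)

start=S0; accept=S0,S1; S0-p->S0; S0-q->S1; S1-p->S0; S1-q->S2; S2-p->S2; S2-q->S2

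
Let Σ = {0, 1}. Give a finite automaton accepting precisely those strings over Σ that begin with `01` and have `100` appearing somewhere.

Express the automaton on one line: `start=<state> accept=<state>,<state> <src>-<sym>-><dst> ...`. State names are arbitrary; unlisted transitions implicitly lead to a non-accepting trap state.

start=q0 accept=q8 q0-0->q1 q0-1->q2 q1-0->q3 q1-1->q4 q2-0->q5 q2-1->q2 q3-0->q3 q3-1->q2 q4-0->q6 q4-1->q4 q5-0->q7 q5-1->q2 q6-0->q8 q6-1->q4 q7-0->q7 q7-1->q7 q8-0->q8 q8-1->q8

Run two small machines in parallel and take their product. One (4 states) tracks whether the input so far still matches the prefix `01`; the other (4 states) tracks whether and how much of `100` has been seen. Each combined state is a pair, one component from each; accept when both components accept.
With 9 states:
        0   1  
>  q0   q1  q2 
   q1   q3  q4 
   q2   q5  q2 
   q3   q3  q2 
   q4   q6  q4 
   q5   q7  q2 
   q6   q8  q4 
   q7   q7  q7 
 * q8   q8  q8 
(> = start, * = accepting)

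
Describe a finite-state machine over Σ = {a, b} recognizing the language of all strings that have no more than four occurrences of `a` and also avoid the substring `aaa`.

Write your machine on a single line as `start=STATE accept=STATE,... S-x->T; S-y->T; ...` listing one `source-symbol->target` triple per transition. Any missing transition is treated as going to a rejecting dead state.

start=q0; accept=q0,q1,q2,q3,q5,q6,q8,q9,q11,q12,q13,q14; q0-a->q1; q0-b->q0; q1-a->q2; q1-b->q3; q2-a->q4; q2-b->q5; q3-a->q6; q3-b->q3; q4-a->q7; q4-b->q4; q5-a->q8; q5-b->q5; q6-a->q9; q6-b->q5; q7-a->q10; q7-b->q7; q8-a->q11; q8-b->q12; q9-a->q7; q9-b->q12; q10-a->q10; q10-b->q10; q11-a->q10; q11-b->q13; q12-a->q14; q12-b->q12; q13-a->q15; q13-b->q13; q14-a->q16; q14-b->q13; q15-a->q16; q15-b->q17; q16-a->q10; q16-b->q17; q17-a->q15; q17-b->q17

Run two small machines in parallel and take their product. The first has 6 states tracking the count of `a`s, saturating at 5; the second has 4 states tracking partial matches of the forbidden pattern `aaa`. A product state is a pair (one from each), accepting exactly when both do.
With 18 states:
          a    b  
>* q0     q1   q0 
 * q1     q2   q3 
 * q2     q4   q5 
 * q3     q6   q3 
   q4     q7   q4 
 * q5     q8   q5 
 * q6     q9   q5 
   q7    q10   q7 
 * q8    q11  q12 
 * q9     q7  q12 
   q10   q10  q10 
 * q11   q10  q13 
 * q12   q14  q12 
 * q13   q15  q13 
 * q14   q16  q13 
   q15   q16  q17 
   q16   q10  q17 
   q17   q15  q17 
(> = start, * = accepting)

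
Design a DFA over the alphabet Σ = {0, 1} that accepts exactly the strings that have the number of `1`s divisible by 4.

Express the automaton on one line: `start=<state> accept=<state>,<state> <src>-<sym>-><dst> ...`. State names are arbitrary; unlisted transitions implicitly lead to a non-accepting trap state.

The only thing that matters is how many `1`s have appeared, reduced mod 4. Use one state per residue: A for 0, …, D for 3. Reading `1` moves to the next residue; anything else stays put. A is accepting.
A 4-state machine:
       0  1 
>* A   A  B 
   B   B  C 
   C   C  D 
   D   D  A 
(> = start, * = accepting)

start=A accept=A A-0->A A-1->B B-0->B B-1->C C-0->C C-1->D D-0->D D-1->A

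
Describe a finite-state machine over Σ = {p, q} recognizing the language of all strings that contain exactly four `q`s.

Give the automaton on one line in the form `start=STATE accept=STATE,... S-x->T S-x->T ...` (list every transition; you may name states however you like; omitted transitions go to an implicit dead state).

Count `q`s, saturating at 5: states A through E mean 0 through 4 `q`s seen; F means more than 4. Each `q` increments (capped at F); other symbols loop. Accept from {E}.
With 6 states:
       p  q 
>  A   A  B 
   B   B  C 
   C   C  D 
   D   D  E 
 * E   E  F 
   F   F  F 
(> = start, * = accepting)

start=A accept=E A-p->A A-q->B B-p->B B-q->C C-p->C C-q->D D-p->D D-q->E E-p->E E-q->F F-p->F F-q->F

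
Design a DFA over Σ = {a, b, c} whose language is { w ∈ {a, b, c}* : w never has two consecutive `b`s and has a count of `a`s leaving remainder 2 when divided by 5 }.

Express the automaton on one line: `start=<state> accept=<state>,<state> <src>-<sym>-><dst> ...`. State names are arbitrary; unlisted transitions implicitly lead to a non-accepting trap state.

start=q0 accept=q3,q7 q0-a->q1 q0-b->q2 q0-c->q0 q1-a->q3 q1-b->q4 q1-c->q1 q2-a->q1 q2-b->q5 q2-c->q0 q3-a->q6 q3-b->q7 q3-c->q3 q4-a->q3 q4-b->q5 q4-c->q1 q5-a->q5 q5-b->q5 q5-c->q5 q6-a->q8 q6-b->q9 q6-c->q6 q7-a->q6 q7-b->q5 q7-c->q3 q8-a->q0 q8-b->q10 q8-c->q8 q9-a->q8 q9-b->q5 q9-c->q6 q10-a->q0 q10-b->q5 q10-c->q8

Run two small machines in parallel and take their product. The first has 3 states tracking partial matches of the forbidden pattern `bb`; the second has 5 states tracking the count of `a`s modulo 5. A product state is a pair (one from each), accepting exactly when both do. After merging equivalent states the machine shrinks.
          a    b    c  
>  q0     q1   q2   q0 
   q1     q3   q4   q1 
   q2     q1   q5   q0 
 * q3     q6   q7   q3 
   q4     q3   q5   q1 
   q5     q5   q5   q5 
   q6     q8   q9   q6 
 * q7     q6   q5   q3 
   q8     q0  q10   q8 
   q9     q8   q5   q6 
   q10    q0   q5   q8 
(> = start, * = accepting)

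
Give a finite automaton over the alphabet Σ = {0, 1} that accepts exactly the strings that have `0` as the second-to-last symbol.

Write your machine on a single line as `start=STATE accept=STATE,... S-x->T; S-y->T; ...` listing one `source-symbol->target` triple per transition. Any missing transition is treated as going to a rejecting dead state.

A DFA must remember the last 2 symbols (since which symbol is second-to-last isn't known until the input ends). Use one state per possible window of the last ≤2 symbols; accept from those whose window starts with `0`.
7 states suffice.
        0   1  
>  q0   q1  q2 
   q1   q3  q4 
   q2   q5  q6 
 * q3   q3  q4 
 * q4   q5  q6 
   q5   q3  q4 
   q6   q5  q6 
(> = start, * = accepting)

start=q0; accept=q3,q4; q0-0->q1; q0-1->q2; q1-0->q3; q1-1->q4; q2-0->q5; q2-1->q6; q3-0->q3; q3-1->q4; q4-0->q5; q4-1->q6; q5-0->q3; q5-1->q4; q6-0->q5; q6-1->q6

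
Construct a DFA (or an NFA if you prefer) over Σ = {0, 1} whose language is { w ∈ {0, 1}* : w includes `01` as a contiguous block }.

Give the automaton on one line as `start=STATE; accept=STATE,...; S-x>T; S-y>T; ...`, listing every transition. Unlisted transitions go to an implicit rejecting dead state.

start=q0; accept=q2; q0-0>q1; q0-1>q0; q1-0>q1; q1-1>q2; q2-0>q2; q2-1>q2

Track how much of `01` has been matched so far: state q0 is no progress, q2 is the absorbing accept state reached once `01` has occurred. Intermediate states record partial matches; on a mismatch, fall back to the longest reusable overlap.
With 3 states:
        0   1  
>  q0   q1  q0 
   q1   q1  q2 
 * q2   q2  q2 
(> = start, * = accepting)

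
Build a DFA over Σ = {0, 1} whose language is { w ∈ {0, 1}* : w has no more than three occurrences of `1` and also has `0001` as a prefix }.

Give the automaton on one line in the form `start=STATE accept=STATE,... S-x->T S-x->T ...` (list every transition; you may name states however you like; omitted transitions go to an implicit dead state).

start=S0 accept=S5,S6,S7 S0-0->S1 S0-1->S2 S1-0->S3 S1-1->S2 S2-0->S2 S2-1->S2 S3-0->S4 S3-1->S2 S4-0->S2 S4-1->S5 S5-0->S5 S5-1->S6 S6-0->S6 S6-1->S7 S7-0->S7 S7-1->S2

Run two small machines in parallel and take their product. The first has 5 states tracking the count of `1`s, saturating at 4; the second has 6 states tracking whether the input so far still matches the prefix `0001`. A product state is a pair (one from each), accepting exactly when both do. Equivalent product states are then merged.
8 states suffice.
        0   1  
>  S0   S1  S2 
   S1   S3  S2 
   S2   S2  S2 
   S3   S4  S2 
   S4   S2  S5 
 * S5   S5  S6 
 * S6   S6  S7 
 * S7   S7  S2 
(> = start, * = accepting)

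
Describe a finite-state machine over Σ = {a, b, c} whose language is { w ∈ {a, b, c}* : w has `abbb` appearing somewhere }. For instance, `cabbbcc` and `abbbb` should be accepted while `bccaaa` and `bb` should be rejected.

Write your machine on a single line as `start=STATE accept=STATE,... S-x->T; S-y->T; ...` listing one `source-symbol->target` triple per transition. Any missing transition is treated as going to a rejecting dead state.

start=q0; accept=q4; q0-a->q1; q0-b->q0; q0-c->q0; q1-a->q1; q1-b->q2; q1-c->q0; q2-a->q1; q2-b->q3; q2-c->q0; q3-a->q1; q3-b->q4; q3-c->q0; q4-a->q4; q4-b->q4; q4-c->q4

States q0..q3 record the length of the longest prefix of `abbb` that matches the current input suffix. Reaching q4 means `abbb` has been seen, and we stay there forever. Accept from q4.
With 5 states:
        a   b   c  
>  q0   q1  q0  q0 
   q1   q1  q2  q0 
   q2   q1  q3  q0 
   q3   q1  q4  q0 
 * q4   q4  q4  q4 
(> = start, * = accepting)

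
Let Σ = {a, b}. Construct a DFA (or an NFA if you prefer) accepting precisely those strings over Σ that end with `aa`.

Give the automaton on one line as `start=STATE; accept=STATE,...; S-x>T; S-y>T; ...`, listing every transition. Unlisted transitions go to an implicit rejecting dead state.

start=S0; accept=S2; S0-a>S1; S0-b>S0; S1-a>S2; S1-b>S0; S2-a>S2; S2-b>S0

Let each state record the length of the longest suffix of the input read so far that is also a prefix of `aa`. S1 means the last symbol is `a`; S2 means the last 2 symbols are `aa`. Accept only at S2, where the string currently ends in `aa`.
3 states suffice.
        a   b  
>  S0   S1  S0 
   S1   S2  S0 
 * S2   S2  S0 
(> = start, * = accepting)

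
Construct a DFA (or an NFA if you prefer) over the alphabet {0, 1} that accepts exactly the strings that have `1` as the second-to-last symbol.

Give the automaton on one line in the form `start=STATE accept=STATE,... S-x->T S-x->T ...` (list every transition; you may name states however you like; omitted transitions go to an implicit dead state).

Because acceptance depends on a position counted from the end, the machine has to buffer the most recent 2 symbols. Make each state the string of the last up-to-2 symbols read; on input `x` shift the window left and append `x`. Accept when the buffered window has length 2 and begins with `1`.
7 states suffice.
        0   1  
>  s0   s1  s2 
   s1   s3  s4 
   s2   s5  s6 
   s3   s3  s4 
   s4   s5  s6 
 * s5   s3  s4 
 * s6   s5  s6 
(> = start, * = accepting)

start=s0 accept=s5,s6 s0-0->s1 s0-1->s2 s1-0->s3 s1-1->s4 s2-0->s5 s2-1->s6 s3-0->s3 s3-1->s4 s4-0->s5 s4-1->s6 s5-0->s3 s5-1->s4 s6-0->s5 s6-1->s6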